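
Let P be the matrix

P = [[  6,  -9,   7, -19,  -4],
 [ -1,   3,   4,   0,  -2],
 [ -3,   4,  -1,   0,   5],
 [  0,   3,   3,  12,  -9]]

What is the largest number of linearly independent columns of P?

3

Row reduce to echelon form.
R2 ← R2 + (1/6)·R1: [0, 3/2, 31/6, -19/6, -8/3]
R3 ← R3 + (1/2)·R1: [0, -1/2, 5/2, -19/2, 3]
R3 ← R3 + (1/3)·R2: [0, 0, 38/9, -95/9, 19/9]
R4 ← R4 − (2)·R2: [0, 0, -22/3, 55/3, -11/3]
R4 ← R4 + (33/19)·R3: [0, 0, 0, 0, 0]
Echelon form has 3 nonzero rows, so rank(P) = 3.
The rank gives the maximum number of linearly independent columns: 3.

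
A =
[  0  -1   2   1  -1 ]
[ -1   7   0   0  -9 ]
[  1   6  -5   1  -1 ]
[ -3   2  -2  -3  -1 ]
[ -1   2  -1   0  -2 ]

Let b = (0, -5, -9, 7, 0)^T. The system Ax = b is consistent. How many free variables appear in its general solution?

Row reduce the augmented matrix [A | b].
Swap R1 ↔ R2
R3 ← R3 + R1: [0, 13, -5, 1, -10, -14]
R4 ← R4 − (3)·R1: [0, -19, -2, -3, 26, 22]
R5 ← R5 − R1: [0, -5, -1, 0, 7, 5]
R3 ← R3 + (13)·R2: [0, 0, 21, 14, -23, -14]
R4 ← R4 − (19)·R2: [0, 0, -40, -22, 45, 22]
R5 ← R5 − (5)·R2: [0, 0, -11, -5, 12, 5]
R4 ← R4 + (40/21)·R3: [0, 0, 0, 14/3, 25/21, -14/3]
R5 ← R5 + (11/21)·R3: [0, 0, 0, 7/3, -1/21, -7/3]
R5 ← R5 − (1/2)·R4: [0, 0, 0, 0, -9/14, 0]
The echelon form has 5 nonzero rows, and every pivot lies in the first 5 columns, so rank(A) = rank([A|b]) = 5.
The system is consistent.
Free variables = (unknowns) − (rank) = 5 − 5 = 0.

0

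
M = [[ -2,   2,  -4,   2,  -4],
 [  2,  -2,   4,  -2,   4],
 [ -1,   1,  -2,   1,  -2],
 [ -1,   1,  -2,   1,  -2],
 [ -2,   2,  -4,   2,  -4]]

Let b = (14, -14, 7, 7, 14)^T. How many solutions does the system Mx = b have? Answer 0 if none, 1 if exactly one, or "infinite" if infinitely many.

infinite

Row reduce the augmented matrix [M | b].
R2 ← R2 + R1: [0, 0, 0, 0, 0, 0]
R3 ← R3 − (1/2)·R1: [0, 0, 0, 0, 0, 0]
R4 ← R4 − (1/2)·R1: [0, 0, 0, 0, 0, 0]
R5 ← R5 − R1: [0, 0, 0, 0, 0, 0]
The echelon form has 1 nonzero rows, and every pivot lies in the first 5 columns, so rank(M) = rank([M|b]) = 1.
The system is consistent.
rank = 1 < 5 unknowns, so there are infinitely many solutions.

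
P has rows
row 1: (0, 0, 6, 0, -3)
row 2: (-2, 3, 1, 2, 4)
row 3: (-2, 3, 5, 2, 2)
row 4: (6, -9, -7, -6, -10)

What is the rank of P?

2

Row reduce to echelon form.
Swap R1 ↔ R2
R3 ← R3 − R1: [0, 0, 4, 0, -2]
R4 ← R4 + (3)·R1: [0, 0, -4, 0, 2]
R3 ← R3 − (2/3)·R2: [0, 0, 0, 0, 0]
R4 ← R4 + (2/3)·R2: [0, 0, 0, 0, 0]
Echelon form has 2 nonzero rows, so rank(P) = 2.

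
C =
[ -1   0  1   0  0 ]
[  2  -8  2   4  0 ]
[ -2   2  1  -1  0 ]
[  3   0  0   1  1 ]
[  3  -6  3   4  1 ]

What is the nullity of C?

Row reduce to echelon form.
R2 ← R2 + (2)·R1: [0, -8, 4, 4, 0]
R3 ← R3 − (2)·R1: [0, 2, -1, -1, 0]
R4 ← R4 + (3)·R1: [0, 0, 3, 1, 1]
R5 ← R5 + (3)·R1: [0, -6, 6, 4, 1]
R3 ← R3 + (1/4)·R2: [0, 0, 0, 0, 0]
R5 ← R5 − (3/4)·R2: [0, 0, 3, 1, 1]
Swap R3 ↔ R4
R5 ← R5 − R3: [0, 0, 0, 0, 0]
3 nonzero rows, so rank(C) = 3.
C has 5 columns; by rank–nullity, nullity = 5 − 3 = 2.

2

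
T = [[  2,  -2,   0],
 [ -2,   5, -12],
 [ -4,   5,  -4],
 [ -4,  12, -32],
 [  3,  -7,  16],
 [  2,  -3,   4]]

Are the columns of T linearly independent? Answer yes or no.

no

Row reduce T to echelon form.
R2 ← R2 + R1: [0, 3, -12]
R3 ← R3 + (2)·R1: [0, 1, -4]
R4 ← R4 + (2)·R1: [0, 8, -32]
R5 ← R5 − (3/2)·R1: [0, -4, 16]
R6 ← R6 − R1: [0, -1, 4]
R3 ← R3 − (1/3)·R2: [0, 0, 0]
R4 ← R4 − (8/3)·R2: [0, 0, 0]
R5 ← R5 + (4/3)·R2: [0, 0, 0]
R6 ← R6 + (1/3)·R2: [0, 0, 0]
2 pivots among 3 columns.
Only 2 < 3 pivot columns, so the columns are linearly dependent.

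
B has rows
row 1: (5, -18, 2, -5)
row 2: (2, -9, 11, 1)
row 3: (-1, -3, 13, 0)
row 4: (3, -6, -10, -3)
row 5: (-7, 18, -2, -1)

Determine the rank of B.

Row reduce to echelon form.
R2 ← R2 − (2/5)·R1: [0, -9/5, 51/5, 3]
R3 ← R3 + (1/5)·R1: [0, -33/5, 67/5, -1]
R4 ← R4 − (3/5)·R1: [0, 24/5, -56/5, 0]
R5 ← R5 + (7/5)·R1: [0, -36/5, 4/5, -8]
R3 ← R3 − (11/3)·R2: [0, 0, -24, -12]
R4 ← R4 + (8/3)·R2: [0, 0, 16, 8]
R5 ← R5 − (4)·R2: [0, 0, -40, -20]
R4 ← R4 + (2/3)·R3: [0, 0, 0, 0]
R5 ← R5 − (5/3)·R3: [0, 0, 0, 0]
Echelon form has 3 nonzero rows, so rank(B) = 3.

3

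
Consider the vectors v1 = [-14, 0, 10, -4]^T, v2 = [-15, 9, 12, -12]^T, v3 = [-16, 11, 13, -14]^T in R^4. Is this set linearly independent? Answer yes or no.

no

Form the matrix with these vectors as rows and row reduce.
R2 ← R2 − (15/14)·R1: [0, 9, 9/7, -54/7]
R3 ← R3 − (8/7)·R1: [0, 11, 11/7, -66/7]
R3 ← R3 − (11/9)·R2: [0, 0, 0, 0]
2 nonzero rows, so the 3 vectors span a space of dimension 2.
Since 2 < 3, the vectors are linearly dependent.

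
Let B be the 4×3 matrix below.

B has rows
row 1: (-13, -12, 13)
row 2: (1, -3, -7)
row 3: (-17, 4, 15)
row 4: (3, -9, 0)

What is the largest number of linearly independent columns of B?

3

Row reduce to echelon form.
R2 ← R2 + (1/13)·R1: [0, -51/13, -6]
R3 ← R3 − (17/13)·R1: [0, 256/13, -2]
R4 ← R4 + (3/13)·R1: [0, -153/13, 3]
R3 ← R3 + (256/51)·R2: [0, 0, -546/17]
R4 ← R4 − (3)·R2: [0, 0, 21]
R4 ← R4 + (17/26)·R3: [0, 0, 0]
Echelon form has 3 nonzero rows, so rank(B) = 3.
The rank gives the maximum number of linearly independent columns: 3.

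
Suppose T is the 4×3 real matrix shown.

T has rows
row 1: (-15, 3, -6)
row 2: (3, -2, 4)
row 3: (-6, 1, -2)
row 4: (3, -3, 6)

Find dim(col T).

2

Row reduce to echelon form.
R2 ← R2 + (1/5)·R1: [0, -7/5, 14/5]
R3 ← R3 − (2/5)·R1: [0, -1/5, 2/5]
R4 ← R4 + (1/5)·R1: [0, -12/5, 24/5]
R3 ← R3 − (1/7)·R2: [0, 0, 0]
R4 ← R4 − (12/7)·R2: [0, 0, 0]
Echelon form has 2 nonzero rows, so rank(T) = 2.
The column space has dimension equal to the rank: 2.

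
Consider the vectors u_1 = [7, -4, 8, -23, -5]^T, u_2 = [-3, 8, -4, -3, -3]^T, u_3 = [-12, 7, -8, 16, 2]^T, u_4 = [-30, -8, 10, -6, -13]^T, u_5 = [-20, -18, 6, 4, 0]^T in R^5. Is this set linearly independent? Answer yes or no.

yes

Form the matrix with these vectors as rows and row reduce.
R2 ← R2 + (3/7)·R1: [0, 44/7, -4/7, -90/7, -36/7]
R3 ← R3 + (12/7)·R1: [0, 1/7, 40/7, -164/7, -46/7]
R4 ← R4 + (30/7)·R1: [0, -176/7, 310/7, -732/7, -241/7]
R5 ← R5 + (20/7)·R1: [0, -206/7, 202/7, -432/7, -100/7]
R3 ← R3 − (1/44)·R2: [0, 0, 63/11, -509/22, -71/11]
R4 ← R4 + (4)·R2: [0, 0, 42, -156, -55]
R5 ← R5 + (103/22)·R2: [0, 0, 288/11, -1341/11, -422/11]
R4 ← R4 − (22/3)·R3: [0, 0, 0, 41/3, -23/3]
R5 ← R5 − (32/7)·R3: [0, 0, 0, -113/7, -62/7]
R5 ← R5 + (339/287)·R4: [0, 0, 0, 0, -5141/287]
5 nonzero rows, so the 5 vectors span a space of dimension 5.
Since 5 = 5, the vectors are linearly independent.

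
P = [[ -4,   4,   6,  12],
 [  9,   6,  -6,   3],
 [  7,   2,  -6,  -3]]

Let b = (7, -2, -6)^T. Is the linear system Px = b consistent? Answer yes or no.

no

Row reduce the augmented matrix [P | b].
R2 ← R2 + (9/4)·R1: [0, 15, 15/2, 30, 55/4]
R3 ← R3 + (7/4)·R1: [0, 9, 9/2, 18, 25/4]
R3 ← R3 − (3/5)·R2: [0, 0, 0, 0, -2]
The echelon form has 3 nonzero rows; the last pivot sits in the augmented column, so rank(P) = 2 but rank([P|b]) = 3.
Since the ranks differ, the system is inconsistent.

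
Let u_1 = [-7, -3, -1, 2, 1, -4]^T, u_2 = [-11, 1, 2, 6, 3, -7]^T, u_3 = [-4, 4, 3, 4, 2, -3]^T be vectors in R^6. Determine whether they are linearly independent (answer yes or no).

Form the matrix with these vectors as rows and row reduce.
R2 ← R2 − (11/7)·R1: [0, 40/7, 25/7, 20/7, 10/7, -5/7]
R3 ← R3 − (4/7)·R1: [0, 40/7, 25/7, 20/7, 10/7, -5/7]
R3 ← R3 − R2: [0, 0, 0, 0, 0, 0]
2 nonzero rows, so the 3 vectors span a space of dimension 2.
Since 2 < 3, the vectors are linearly dependent.

no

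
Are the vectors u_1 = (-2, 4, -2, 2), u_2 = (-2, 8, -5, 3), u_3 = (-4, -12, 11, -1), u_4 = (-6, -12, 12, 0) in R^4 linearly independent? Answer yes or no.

Form the matrix with these vectors as rows and row reduce.
R2 ← R2 − R1: [0, 4, -3, 1]
R3 ← R3 − (2)·R1: [0, -20, 15, -5]
R4 ← R4 − (3)·R1: [0, -24, 18, -6]
R3 ← R3 + (5)·R2: [0, 0, 0, 0]
R4 ← R4 + (6)·R2: [0, 0, 0, 0]
2 nonzero rows, so the 4 vectors span a space of dimension 2.
Since 2 < 4, the vectors are linearly dependent.

no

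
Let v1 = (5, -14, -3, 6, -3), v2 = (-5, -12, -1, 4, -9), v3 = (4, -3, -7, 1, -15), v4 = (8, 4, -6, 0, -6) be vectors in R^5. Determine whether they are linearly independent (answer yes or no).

yes

Form the matrix with these vectors as rows and row reduce.
R2 ← R2 + R1: [0, -26, -4, 10, -12]
R3 ← R3 − (4/5)·R1: [0, 41/5, -23/5, -19/5, -63/5]
R4 ← R4 − (8/5)·R1: [0, 132/5, -6/5, -48/5, -6/5]
R3 ← R3 + (41/130)·R2: [0, 0, -381/65, -42/65, -213/13]
R4 ← R4 + (66/65)·R2: [0, 0, -342/65, 36/65, -174/13]
R4 ← R4 − (114/127)·R3: [0, 0, 0, 144/127, 168/127]
4 nonzero rows, so the 4 vectors span a space of dimension 4.
Since 4 = 4, the vectors are linearly independent.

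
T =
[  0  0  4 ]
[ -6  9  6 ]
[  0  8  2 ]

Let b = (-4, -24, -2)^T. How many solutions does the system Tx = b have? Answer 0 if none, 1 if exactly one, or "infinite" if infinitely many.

1

Row reduce the augmented matrix [T | b].
Swap R1 ↔ R2
Swap R2 ↔ R3
The echelon form has 3 nonzero rows, and every pivot lies in the first 3 columns, so rank(T) = rank([T|b]) = 3.
The system is consistent.
rank = 3 = number of unknowns, so the solution is unique.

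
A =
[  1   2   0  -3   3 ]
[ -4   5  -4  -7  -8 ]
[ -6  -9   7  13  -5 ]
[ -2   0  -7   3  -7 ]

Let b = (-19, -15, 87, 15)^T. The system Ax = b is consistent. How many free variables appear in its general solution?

1

Row reduce the augmented matrix [A | b].
R2 ← R2 + (4)·R1: [0, 13, -4, -19, 4, -91]
R3 ← R3 + (6)·R1: [0, 3, 7, -5, 13, -27]
R4 ← R4 + (2)·R1: [0, 4, -7, -3, -1, -23]
R3 ← R3 − (3/13)·R2: [0, 0, 103/13, -8/13, 157/13, -6]
R4 ← R4 − (4/13)·R2: [0, 0, -75/13, 37/13, -29/13, 5]
R4 ← R4 + (75/103)·R3: [0, 0, 0, 247/103, 676/103, 65/103]
The echelon form has 4 nonzero rows, and every pivot lies in the first 5 columns, so rank(A) = rank([A|b]) = 4.
The system is consistent.
Free variables = (unknowns) − (rank) = 5 − 4 = 1.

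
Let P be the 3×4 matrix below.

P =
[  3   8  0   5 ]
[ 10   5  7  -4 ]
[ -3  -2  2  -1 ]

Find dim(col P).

3

Row reduce to echelon form.
R2 ← R2 − (10/3)·R1: [0, -65/3, 7, -62/3]
R3 ← R3 + R1: [0, 6, 2, 4]
R3 ← R3 + (18/65)·R2: [0, 0, 256/65, -112/65]
Echelon form has 3 nonzero rows, so rank(P) = 3.
The column space has dimension equal to the rank: 3.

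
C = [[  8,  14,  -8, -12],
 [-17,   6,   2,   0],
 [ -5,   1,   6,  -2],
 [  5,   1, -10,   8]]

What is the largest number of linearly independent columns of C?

Row reduce to echelon form.
R2 ← R2 + (17/8)·R1: [0, 143/4, -15, -51/2]
R3 ← R3 + (5/8)·R1: [0, 39/4, 1, -19/2]
R4 ← R4 − (5/8)·R1: [0, -31/4, -5, 31/2]
R3 ← R3 − (3/11)·R2: [0, 0, 56/11, -28/11]
R4 ← R4 + (31/143)·R2: [0, 0, -1180/143, 1426/143]
R4 ← R4 + (295/182)·R3: [0, 0, 0, 76/13]
Echelon form has 4 nonzero rows, so rank(C) = 4.
The rank gives the maximum number of linearly independent columns: 4.

4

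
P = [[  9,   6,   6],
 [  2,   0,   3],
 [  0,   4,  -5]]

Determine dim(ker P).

1

Row reduce to echelon form.
R2 ← R2 − (2/9)·R1: [0, -4/3, 5/3]
R3 ← R3 + (3)·R2: [0, 0, 0]
2 nonzero rows, so rank(P) = 2.
P has 3 columns; by rank–nullity, nullity = 3 − 2 = 1.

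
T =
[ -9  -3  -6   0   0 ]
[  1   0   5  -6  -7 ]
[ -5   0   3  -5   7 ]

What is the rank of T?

3

Row reduce to echelon form.
R2 ← R2 + (1/9)·R1: [0, -1/3, 13/3, -6, -7]
R3 ← R3 − (5/9)·R1: [0, 5/3, 19/3, -5, 7]
R3 ← R3 + (5)·R2: [0, 0, 28, -35, -28]
Echelon form has 3 nonzero rows, so rank(T) = 3.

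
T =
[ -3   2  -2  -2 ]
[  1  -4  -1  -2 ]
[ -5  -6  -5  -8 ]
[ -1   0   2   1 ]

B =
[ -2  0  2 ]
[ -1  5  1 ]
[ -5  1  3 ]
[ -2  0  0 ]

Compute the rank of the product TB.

First compute TB:
[[ 18,   8, -10],
 [ 11, -21,  -5],
 [ 57, -35, -31],
 [-10,   2,   4]]
Now row reduce the product.
R2 ← R2 − (11/18)·R1: [0, -233/9, 10/9]
R3 ← R3 − (19/6)·R1: [0, -181/3, 2/3]
R4 ← R4 + (5/9)·R1: [0, 58/9, -14/9]
R3 ← R3 − (543/233)·R2: [0, 0, -448/233]
R4 ← R4 + (58/233)·R2: [0, 0, -298/233]
R4 ← R4 − (149/224)·R3: [0, 0, 0]
3 nonzero rows, so rank(TB) = 3.

3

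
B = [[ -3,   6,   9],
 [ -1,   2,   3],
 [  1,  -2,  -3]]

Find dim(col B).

Row reduce to echelon form.
R2 ← R2 − (1/3)·R1: [0, 0, 0]
R3 ← R3 + (1/3)·R1: [0, 0, 0]
Echelon form has 1 nonzero row, so rank(B) = 1.
The column space has dimension equal to the rank: 1.

1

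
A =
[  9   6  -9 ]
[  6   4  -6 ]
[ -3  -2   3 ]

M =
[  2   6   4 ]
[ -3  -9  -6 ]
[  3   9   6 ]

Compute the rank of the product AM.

First compute AM:
[[-27, -81, -54],
 [-18, -54, -36],
 [  9,  27,  18]]
Now row reduce the product.
R2 ← R2 − (2/3)·R1: [0, 0, 0]
R3 ← R3 + (1/3)·R1: [0, 0, 0]
1 nonzero row, so rank(AM) = 1.

1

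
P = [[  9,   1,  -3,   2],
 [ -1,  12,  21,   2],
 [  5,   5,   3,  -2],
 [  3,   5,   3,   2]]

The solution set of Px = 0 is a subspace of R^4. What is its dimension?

0

Row reduce to echelon form.
R2 ← R2 + (1/9)·R1: [0, 109/9, 62/3, 20/9]
R3 ← R3 − (5/9)·R1: [0, 40/9, 14/3, -28/9]
R4 ← R4 − (1/3)·R1: [0, 14/3, 4, 4/3]
R3 ← R3 − (40/109)·R2: [0, 0, -318/109, -428/109]
R4 ← R4 − (42/109)·R2: [0, 0, -432/109, 52/109]
R4 ← R4 − (72/53)·R3: [0, 0, 0, 308/53]
4 nonzero rows, so rank(P) = 4.
P has 4 columns; by rank–nullity, nullity = 4 − 4 = 0.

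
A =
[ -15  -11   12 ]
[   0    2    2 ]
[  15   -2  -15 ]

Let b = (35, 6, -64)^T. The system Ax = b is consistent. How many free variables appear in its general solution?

Row reduce the augmented matrix [A | b].
R3 ← R3 + R1: [0, -13, -3, -29]
R3 ← R3 + (13/2)·R2: [0, 0, 10, 10]
The echelon form has 3 nonzero rows, and every pivot lies in the first 3 columns, so rank(A) = rank([A|b]) = 3.
The system is consistent.
Free variables = (unknowns) − (rank) = 3 − 3 = 0.

0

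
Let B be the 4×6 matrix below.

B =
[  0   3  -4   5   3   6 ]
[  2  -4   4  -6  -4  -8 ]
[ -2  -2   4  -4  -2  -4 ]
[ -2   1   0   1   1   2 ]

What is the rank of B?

Row reduce to echelon form.
Swap R1 ↔ R2
R3 ← R3 + R1: [0, -6, 8, -10, -6, -12]
R4 ← R4 + R1: [0, -3, 4, -5, -3, -6]
R3 ← R3 + (2)·R2: [0, 0, 0, 0, 0, 0]
R4 ← R4 + R2: [0, 0, 0, 0, 0, 0]
Echelon form has 2 nonzero rows, so rank(B) = 2.

2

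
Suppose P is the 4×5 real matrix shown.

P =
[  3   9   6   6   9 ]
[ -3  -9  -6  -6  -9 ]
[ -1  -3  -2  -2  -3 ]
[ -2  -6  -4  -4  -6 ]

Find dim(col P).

Row reduce to echelon form.
R2 ← R2 + R1: [0, 0, 0, 0, 0]
R3 ← R3 + (1/3)·R1: [0, 0, 0, 0, 0]
R4 ← R4 + (2/3)·R1: [0, 0, 0, 0, 0]
Echelon form has 1 nonzero row, so rank(P) = 1.
The column space has dimension equal to the rank: 1.

1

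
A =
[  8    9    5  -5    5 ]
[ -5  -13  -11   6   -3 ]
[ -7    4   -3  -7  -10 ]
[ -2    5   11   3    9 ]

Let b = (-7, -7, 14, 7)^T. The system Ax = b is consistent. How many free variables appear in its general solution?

Row reduce the augmented matrix [A | b].
R2 ← R2 + (5/8)·R1: [0, -59/8, -63/8, 23/8, 1/8, -91/8]
R3 ← R3 + (7/8)·R1: [0, 95/8, 11/8, -91/8, -45/8, 63/8]
R4 ← R4 + (1/4)·R1: [0, 29/4, 49/4, 7/4, 41/4, 21/4]
R3 ← R3 + (95/59)·R2: [0, 0, -667/59, -398/59, -320/59, -616/59]
R4 ← R4 + (58/59)·R2: [0, 0, 266/59, 270/59, 612/59, -350/59]
R4 ← R4 + (266/667)·R3: [0, 0, 0, 1258/667, 5476/667, -6734/667]
The echelon form has 4 nonzero rows, and every pivot lies in the first 5 columns, so rank(A) = rank([A|b]) = 4.
The system is consistent.
Free variables = (unknowns) − (rank) = 5 − 4 = 1.

1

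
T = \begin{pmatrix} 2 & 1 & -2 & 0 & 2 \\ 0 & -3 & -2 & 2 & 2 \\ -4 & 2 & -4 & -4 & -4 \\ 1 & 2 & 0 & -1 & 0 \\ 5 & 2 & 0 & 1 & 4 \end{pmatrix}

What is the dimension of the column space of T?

Row reduce to echelon form.
R3 ← R3 + (2)·R1: [0, 4, -8, -4, 0]
R4 ← R4 − (1/2)·R1: [0, 3/2, 1, -1, -1]
R5 ← R5 − (5/2)·R1: [0, -1/2, 5, 1, -1]
R3 ← R3 + (4/3)·R2: [0, 0, -32/3, -4/3, 8/3]
R4 ← R4 + (1/2)·R2: [0, 0, 0, 0, 0]
R5 ← R5 − (1/6)·R2: [0, 0, 16/3, 2/3, -4/3]
R5 ← R5 + (1/2)·R3: [0, 0, 0, 0, 0]
Echelon form has 3 nonzero rows, so rank(T) = 3.
The column space has dimension equal to the rank: 3.

3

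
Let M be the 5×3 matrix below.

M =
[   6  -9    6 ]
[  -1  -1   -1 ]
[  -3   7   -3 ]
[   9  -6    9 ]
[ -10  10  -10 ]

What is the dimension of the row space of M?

Row reduce to echelon form.
R2 ← R2 + (1/6)·R1: [0, -5/2, 0]
R3 ← R3 + (1/2)·R1: [0, 5/2, 0]
R4 ← R4 − (3/2)·R1: [0, 15/2, 0]
R5 ← R5 + (5/3)·R1: [0, -5, 0]
R3 ← R3 + R2: [0, 0, 0]
R4 ← R4 + (3)·R2: [0, 0, 0]
R5 ← R5 − (2)·R2: [0, 0, 0]
Echelon form has 2 nonzero rows, so rank(M) = 2.
The row space has dimension equal to the rank: 2.

2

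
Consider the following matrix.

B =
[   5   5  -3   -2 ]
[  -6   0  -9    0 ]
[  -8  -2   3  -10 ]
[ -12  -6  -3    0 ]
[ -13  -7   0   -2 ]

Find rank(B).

Row reduce to echelon form.
R2 ← R2 + (6/5)·R1: [0, 6, -63/5, -12/5]
R3 ← R3 + (8/5)·R1: [0, 6, -9/5, -66/5]
R4 ← R4 + (12/5)·R1: [0, 6, -51/5, -24/5]
R5 ← R5 + (13/5)·R1: [0, 6, -39/5, -36/5]
R3 ← R3 − R2: [0, 0, 54/5, -54/5]
R4 ← R4 − R2: [0, 0, 12/5, -12/5]
R5 ← R5 − R2: [0, 0, 24/5, -24/5]
R4 ← R4 − (2/9)·R3: [0, 0, 0, 0]
R5 ← R5 − (4/9)·R3: [0, 0, 0, 0]
Echelon form has 3 nonzero rows, so rank(B) = 3.

3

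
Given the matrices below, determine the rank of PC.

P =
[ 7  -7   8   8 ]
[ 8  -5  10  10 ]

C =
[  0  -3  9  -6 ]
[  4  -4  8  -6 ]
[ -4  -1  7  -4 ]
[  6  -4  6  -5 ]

First compute PC:
[[-12, -33, 111, -72],
 [  0, -54, 162, -108]]
Now row reduce the product.
2 nonzero rows, so rank(PC) = 2.

2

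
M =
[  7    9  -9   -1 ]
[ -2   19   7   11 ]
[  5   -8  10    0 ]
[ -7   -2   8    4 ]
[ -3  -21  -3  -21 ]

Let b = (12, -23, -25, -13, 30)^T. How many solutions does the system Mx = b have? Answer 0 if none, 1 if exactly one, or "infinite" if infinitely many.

Row reduce the augmented matrix [M | b].
R2 ← R2 + (2/7)·R1: [0, 151/7, 31/7, 75/7, -137/7]
R3 ← R3 − (5/7)·R1: [0, -101/7, 115/7, 5/7, -235/7]
R4 ← R4 + R1: [0, 7, -1, 3, -1]
R5 ← R5 + (3/7)·R1: [0, -120/7, -48/7, -150/7, 246/7]
R3 ← R3 + (101/151)·R2: [0, 0, 2928/151, 1190/151, -7046/151]
R4 ← R4 − (49/151)·R2: [0, 0, -368/151, -72/151, 808/151]
R5 ← R5 + (120/151)·R2: [0, 0, -504/151, -1950/151, 2958/151]
R4 ← R4 + (23/183)·R3: [0, 0, 0, 94/183, -94/183]
R5 ← R5 + (21/122)·R3: [0, 0, 0, -705/61, 705/61]
R5 ← R5 + (45/2)·R4: [0, 0, 0, 0, 0]
The echelon form has 4 nonzero rows, and every pivot lies in the first 4 columns, so rank(M) = rank([M|b]) = 4.
The system is consistent.
rank = 4 = number of unknowns, so the solution is unique.

1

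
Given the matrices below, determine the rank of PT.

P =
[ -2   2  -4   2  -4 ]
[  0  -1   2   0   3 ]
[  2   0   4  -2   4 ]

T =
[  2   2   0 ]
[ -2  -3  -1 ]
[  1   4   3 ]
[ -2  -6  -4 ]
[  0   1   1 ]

2

First compute PT:
[[-16, -42, -26],
 [  4,  14,  10],
 [ 12,  36,  24]]
Now row reduce the product.
R2 ← R2 + (1/4)·R1: [0, 7/2, 7/2]
R3 ← R3 + (3/4)·R1: [0, 9/2, 9/2]
R3 ← R3 − (9/7)·R2: [0, 0, 0]
2 nonzero rows, so rank(PT) = 2.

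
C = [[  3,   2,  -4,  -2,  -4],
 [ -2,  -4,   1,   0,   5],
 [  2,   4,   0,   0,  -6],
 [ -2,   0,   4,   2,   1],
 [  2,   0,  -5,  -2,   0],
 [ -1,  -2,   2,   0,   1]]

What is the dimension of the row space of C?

3

Row reduce to echelon form.
R2 ← R2 + (2/3)·R1: [0, -8/3, -5/3, -4/3, 7/3]
R3 ← R3 − (2/3)·R1: [0, 8/3, 8/3, 4/3, -10/3]
R4 ← R4 + (2/3)·R1: [0, 4/3, 4/3, 2/3, -5/3]
R5 ← R5 − (2/3)·R1: [0, -4/3, -7/3, -2/3, 8/3]
R6 ← R6 + (1/3)·R1: [0, -4/3, 2/3, -2/3, -1/3]
R3 ← R3 + R2: [0, 0, 1, 0, -1]
R4 ← R4 + (1/2)·R2: [0, 0, 1/2, 0, -1/2]
R5 ← R5 − (1/2)·R2: [0, 0, -3/2, 0, 3/2]
R6 ← R6 − (1/2)·R2: [0, 0, 3/2, 0, -3/2]
R4 ← R4 − (1/2)·R3: [0, 0, 0, 0, 0]
R5 ← R5 + (3/2)·R3: [0, 0, 0, 0, 0]
R6 ← R6 − (3/2)·R3: [0, 0, 0, 0, 0]
Echelon form has 3 nonzero rows, so rank(C) = 3.
The row space has dimension equal to the rank: 3.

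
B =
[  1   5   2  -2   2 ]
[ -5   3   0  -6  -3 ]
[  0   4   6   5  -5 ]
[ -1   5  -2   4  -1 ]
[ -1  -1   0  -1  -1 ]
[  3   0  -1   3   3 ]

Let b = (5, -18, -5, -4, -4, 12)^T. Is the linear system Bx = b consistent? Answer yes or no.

Row reduce the augmented matrix [B | b].
R2 ← R2 + (5)·R1: [0, 28, 10, -16, 7, 7]
R4 ← R4 + R1: [0, 10, 0, 2, 1, 1]
R5 ← R5 + R1: [0, 4, 2, -3, 1, 1]
R6 ← R6 − (3)·R1: [0, -15, -7, 9, -3, -3]
R3 ← R3 − (1/7)·R2: [0, 0, 32/7, 51/7, -6, -6]
R4 ← R4 − (5/14)·R2: [0, 0, -25/7, 54/7, -3/2, -3/2]
R5 ← R5 − (1/7)·R2: [0, 0, 4/7, -5/7, 0, 0]
R6 ← R6 + (15/28)·R2: [0, 0, -23/14, 3/7, 3/4, 3/4]
R4 ← R4 + (25/32)·R3: [0, 0, 0, 429/32, -99/16, -99/16]
R5 ← R5 − (1/8)·R3: [0, 0, 0, -13/8, 3/4, 3/4]
R6 ← R6 + (23/64)·R3: [0, 0, 0, 195/64, -45/32, -45/32]
R5 ← R5 + (4/33)·R4: [0, 0, 0, 0, 0, 0]
R6 ← R6 − (5/22)·R4: [0, 0, 0, 0, 0, 0]
The echelon form has 4 nonzero rows, and every pivot lies in the first 5 columns, so rank(B) = rank([B|b]) = 4.
The system is consistent.

yes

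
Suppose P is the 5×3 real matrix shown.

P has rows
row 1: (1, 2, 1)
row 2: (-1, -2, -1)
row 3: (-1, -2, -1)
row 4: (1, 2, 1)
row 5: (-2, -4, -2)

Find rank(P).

Row reduce to echelon form.
R2 ← R2 + R1: [0, 0, 0]
R3 ← R3 + R1: [0, 0, 0]
R4 ← R4 − R1: [0, 0, 0]
R5 ← R5 + (2)·R1: [0, 0, 0]
Echelon form has 1 nonzero row, so rank(P) = 1.

1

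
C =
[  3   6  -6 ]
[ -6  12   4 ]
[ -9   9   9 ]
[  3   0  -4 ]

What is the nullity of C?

Row reduce to echelon form.
R2 ← R2 + (2)·R1: [0, 24, -8]
R3 ← R3 + (3)·R1: [0, 27, -9]
R4 ← R4 − R1: [0, -6, 2]
R3 ← R3 − (9/8)·R2: [0, 0, 0]
R4 ← R4 + (1/4)·R2: [0, 0, 0]
2 nonzero rows, so rank(C) = 2.
C has 3 columns; by rank–nullity, nullity = 3 − 2 = 1.

1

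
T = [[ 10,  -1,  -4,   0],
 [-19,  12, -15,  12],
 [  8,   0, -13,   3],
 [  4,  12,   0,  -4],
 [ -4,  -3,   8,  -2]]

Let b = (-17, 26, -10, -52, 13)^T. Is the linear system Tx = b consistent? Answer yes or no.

Row reduce the augmented matrix [T | b].
R2 ← R2 + (19/10)·R1: [0, 101/10, -113/5, 12, -63/10]
R3 ← R3 − (4/5)·R1: [0, 4/5, -49/5, 3, 18/5]
R4 ← R4 − (2/5)·R1: [0, 62/5, 8/5, -4, -226/5]
R5 ← R5 + (2/5)·R1: [0, -17/5, 32/5, -2, 31/5]
R3 ← R3 − (8/101)·R2: [0, 0, -809/101, 207/101, 414/101]
R4 ← R4 − (124/101)·R2: [0, 0, 2964/101, -1892/101, -3784/101]
R5 ← R5 + (34/101)·R2: [0, 0, -122/101, 206/101, 412/101]
R4 ← R4 + (2964/809)·R3: [0, 0, 0, -9080/809, -18160/809]
R5 ← R5 − (122/809)·R3: [0, 0, 0, 1400/809, 2800/809]
R5 ← R5 + (35/227)·R4: [0, 0, 0, 0, 0]
The echelon form has 4 nonzero rows, and every pivot lies in the first 4 columns, so rank(T) = rank([T|b]) = 4.
The system is consistent.

yes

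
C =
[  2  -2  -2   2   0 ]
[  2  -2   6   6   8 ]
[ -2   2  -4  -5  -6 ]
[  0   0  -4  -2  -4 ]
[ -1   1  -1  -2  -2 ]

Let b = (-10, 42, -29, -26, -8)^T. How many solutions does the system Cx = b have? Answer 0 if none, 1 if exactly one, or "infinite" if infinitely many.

infinite

Row reduce the augmented matrix [C | b].
R2 ← R2 − R1: [0, 0, 8, 4, 8, 52]
R3 ← R3 + R1: [0, 0, -6, -3, -6, -39]
R5 ← R5 + (1/2)·R1: [0, 0, -2, -1, -2, -13]
R3 ← R3 + (3/4)·R2: [0, 0, 0, 0, 0, 0]
R4 ← R4 + (1/2)·R2: [0, 0, 0, 0, 0, 0]
R5 ← R5 + (1/4)·R2: [0, 0, 0, 0, 0, 0]
The echelon form has 2 nonzero rows, and every pivot lies in the first 5 columns, so rank(C) = rank([C|b]) = 2.
The system is consistent.
rank = 2 < 5 unknowns, so there are infinitely many solutions.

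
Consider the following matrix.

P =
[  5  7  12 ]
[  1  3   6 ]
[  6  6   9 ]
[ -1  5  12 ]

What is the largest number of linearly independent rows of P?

2

Row reduce to echelon form.
R2 ← R2 − (1/5)·R1: [0, 8/5, 18/5]
R3 ← R3 − (6/5)·R1: [0, -12/5, -27/5]
R4 ← R4 + (1/5)·R1: [0, 32/5, 72/5]
R3 ← R3 + (3/2)·R2: [0, 0, 0]
R4 ← R4 − (4)·R2: [0, 0, 0]
Echelon form has 2 nonzero rows, so rank(P) = 2.
The rank gives the maximum number of linearly independent rows: 2.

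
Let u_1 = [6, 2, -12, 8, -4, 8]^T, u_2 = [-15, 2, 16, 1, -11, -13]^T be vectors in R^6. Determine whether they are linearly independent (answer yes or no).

Form the matrix with these vectors as rows and row reduce.
R2 ← R2 + (5/2)·R1: [0, 7, -14, 21, -21, 7]
2 nonzero rows, so the 2 vectors span a space of dimension 2.
Since 2 = 2, the vectors are linearly independent.

yes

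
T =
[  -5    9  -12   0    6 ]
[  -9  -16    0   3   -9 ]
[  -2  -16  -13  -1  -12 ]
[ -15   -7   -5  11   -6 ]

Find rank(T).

Row reduce to echelon form.
R2 ← R2 − (9/5)·R1: [0, -161/5, 108/5, 3, -99/5]
R3 ← R3 − (2/5)·R1: [0, -98/5, -41/5, -1, -72/5]
R4 ← R4 − (3)·R1: [0, -34, 31, 11, -24]
R3 ← R3 − (14/23)·R2: [0, 0, -491/23, -65/23, -54/23]
R4 ← R4 − (170/161)·R2: [0, 0, 1319/161, 1261/161, -498/161]
R4 ← R4 + (1319/3437)·R3: [0, 0, 0, 23192/3437, -13728/3437]
Echelon form has 4 nonzero rows, so rank(T) = 4.

4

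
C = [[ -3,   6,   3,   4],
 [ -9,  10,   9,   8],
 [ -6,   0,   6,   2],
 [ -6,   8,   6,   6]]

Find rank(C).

2

Row reduce to echelon form.
R2 ← R2 − (3)·R1: [0, -8, 0, -4]
R3 ← R3 − (2)·R1: [0, -12, 0, -6]
R4 ← R4 − (2)·R1: [0, -4, 0, -2]
R3 ← R3 − (3/2)·R2: [0, 0, 0, 0]
R4 ← R4 − (1/2)·R2: [0, 0, 0, 0]
Echelon form has 2 nonzero rows, so rank(C) = 2.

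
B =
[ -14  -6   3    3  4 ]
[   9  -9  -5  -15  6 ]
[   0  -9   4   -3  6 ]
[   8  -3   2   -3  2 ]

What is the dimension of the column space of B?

Row reduce to echelon form.
R2 ← R2 + (9/14)·R1: [0, -90/7, -43/14, -183/14, 60/7]
R4 ← R4 + (4/7)·R1: [0, -45/7, 26/7, -9/7, 30/7]
R3 ← R3 − (7/10)·R2: [0, 0, 123/20, 123/20, 0]
R4 ← R4 − (1/2)·R2: [0, 0, 21/4, 21/4, 0]
R4 ← R4 − (35/41)·R3: [0, 0, 0, 0, 0]
Echelon form has 3 nonzero rows, so rank(B) = 3.
The column space has dimension equal to the rank: 3.

3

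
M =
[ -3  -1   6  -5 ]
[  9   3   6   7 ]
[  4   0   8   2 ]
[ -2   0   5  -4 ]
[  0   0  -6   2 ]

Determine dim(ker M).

1

Row reduce to echelon form.
R2 ← R2 + (3)·R1: [0, 0, 24, -8]
R3 ← R3 + (4/3)·R1: [0, -4/3, 16, -14/3]
R4 ← R4 − (2/3)·R1: [0, 2/3, 1, -2/3]
Swap R2 ↔ R3
R4 ← R4 + (1/2)·R2: [0, 0, 9, -3]
R4 ← R4 − (3/8)·R3: [0, 0, 0, 0]
R5 ← R5 + (1/4)·R3: [0, 0, 0, 0]
3 nonzero rows, so rank(M) = 3.
M has 4 columns; by rank–nullity, nullity = 4 − 3 = 1.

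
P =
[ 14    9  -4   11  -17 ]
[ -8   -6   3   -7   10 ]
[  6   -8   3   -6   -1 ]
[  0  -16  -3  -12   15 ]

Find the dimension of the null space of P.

1

Row reduce to echelon form.
R2 ← R2 + (4/7)·R1: [0, -6/7, 5/7, -5/7, 2/7]
R3 ← R3 − (3/7)·R1: [0, -83/7, 33/7, -75/7, 44/7]
R3 ← R3 − (83/6)·R2: [0, 0, -31/6, -5/6, 7/3]
R4 ← R4 − (56/3)·R2: [0, 0, -49/3, 4/3, 29/3]
R4 ← R4 − (98/31)·R3: [0, 0, 0, 123/31, 71/31]
4 nonzero rows, so rank(P) = 4.
P has 5 columns; by rank–nullity, nullity = 5 − 4 = 1.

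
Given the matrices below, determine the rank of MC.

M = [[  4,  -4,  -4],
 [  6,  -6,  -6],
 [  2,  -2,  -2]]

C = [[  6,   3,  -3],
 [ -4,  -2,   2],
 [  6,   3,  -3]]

1

First compute MC:
[[ 16,   8,  -8],
 [ 24,  12, -12],
 [  8,   4,  -4]]
Now row reduce the product.
R2 ← R2 − (3/2)·R1: [0, 0, 0]
R3 ← R3 − (1/2)·R1: [0, 0, 0]
1 nonzero row, so rank(MC) = 1.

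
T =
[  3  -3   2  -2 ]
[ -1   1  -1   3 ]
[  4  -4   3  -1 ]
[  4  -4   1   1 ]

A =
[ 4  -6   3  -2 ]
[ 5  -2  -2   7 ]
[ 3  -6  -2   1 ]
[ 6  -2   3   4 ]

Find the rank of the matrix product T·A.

First compute TA:
[[ -9, -20,   5, -33],
 [ 16,   4,   6,  20],
 [ -1, -32,  11, -37],
 [  5, -24,  21, -31]]
Now row reduce the product.
R2 ← R2 + (16/9)·R1: [0, -284/9, 134/9, -116/3]
R3 ← R3 − (1/9)·R1: [0, -268/9, 94/9, -100/3]
R4 ← R4 + (5/9)·R1: [0, -316/9, 214/9, -148/3]
R3 ← R3 − (67/71)·R2: [0, 0, -256/71, 224/71]
R4 ← R4 − (79/71)·R2: [0, 0, 512/71, -448/71]
R4 ← R4 + (2)·R3: [0, 0, 0, 0]
3 nonzero rows, so rank(TA) = 3.

3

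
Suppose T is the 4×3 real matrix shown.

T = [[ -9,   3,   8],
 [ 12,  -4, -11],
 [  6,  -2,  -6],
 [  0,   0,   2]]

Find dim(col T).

2

Row reduce to echelon form.
R2 ← R2 + (4/3)·R1: [0, 0, -1/3]
R3 ← R3 + (2/3)·R1: [0, 0, -2/3]
R3 ← R3 − (2)·R2: [0, 0, 0]
R4 ← R4 + (6)·R2: [0, 0, 0]
Echelon form has 2 nonzero rows, so rank(T) = 2.
The column space has dimension equal to the rank: 2.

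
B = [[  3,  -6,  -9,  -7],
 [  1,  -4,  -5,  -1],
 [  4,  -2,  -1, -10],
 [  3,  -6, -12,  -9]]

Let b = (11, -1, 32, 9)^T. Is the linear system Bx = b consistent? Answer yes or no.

yes

Row reduce the augmented matrix [B | b].
R2 ← R2 − (1/3)·R1: [0, -2, -2, 4/3, -14/3]
R3 ← R3 − (4/3)·R1: [0, 6, 11, -2/3, 52/3]
R4 ← R4 − R1: [0, 0, -3, -2, -2]
R3 ← R3 + (3)·R2: [0, 0, 5, 10/3, 10/3]
R4 ← R4 + (3/5)·R3: [0, 0, 0, 0, 0]
The echelon form has 3 nonzero rows, and every pivot lies in the first 4 columns, so rank(B) = rank([B|b]) = 3.
The system is consistent.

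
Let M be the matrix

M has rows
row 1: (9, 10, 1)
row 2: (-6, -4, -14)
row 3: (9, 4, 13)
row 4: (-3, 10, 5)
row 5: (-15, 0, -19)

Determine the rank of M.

Row reduce to echelon form.
R2 ← R2 + (2/3)·R1: [0, 8/3, -40/3]
R3 ← R3 − R1: [0, -6, 12]
R4 ← R4 + (1/3)·R1: [0, 40/3, 16/3]
R5 ← R5 + (5/3)·R1: [0, 50/3, -52/3]
R3 ← R3 + (9/4)·R2: [0, 0, -18]
R4 ← R4 − (5)·R2: [0, 0, 72]
R5 ← R5 − (25/4)·R2: [0, 0, 66]
R4 ← R4 + (4)·R3: [0, 0, 0]
R5 ← R5 + (11/3)·R3: [0, 0, 0]
Echelon form has 3 nonzero rows, so rank(M) = 3.

3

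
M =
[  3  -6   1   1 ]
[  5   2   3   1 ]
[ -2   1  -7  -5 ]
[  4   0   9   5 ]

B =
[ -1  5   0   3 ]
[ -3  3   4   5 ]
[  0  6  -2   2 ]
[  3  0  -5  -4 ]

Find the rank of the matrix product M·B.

First compute MB:
[[ 18,   3, -31, -23],
 [ -8,  49,  -3,  27],
 [-16, -49,  43,   5],
 [ 11,  74, -43,  10]]
Now row reduce the product.
R2 ← R2 + (4/9)·R1: [0, 151/3, -151/9, 151/9]
R3 ← R3 + (8/9)·R1: [0, -139/3, 139/9, -139/9]
R4 ← R4 − (11/18)·R1: [0, 433/6, -433/18, 433/18]
R3 ← R3 + (139/151)·R2: [0, 0, 0, 0]
R4 ← R4 − (433/302)·R2: [0, 0, 0, 0]
2 nonzero rows, so rank(MB) = 2.

2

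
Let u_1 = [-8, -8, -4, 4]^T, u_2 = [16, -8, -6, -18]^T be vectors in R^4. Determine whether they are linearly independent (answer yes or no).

yes

Form the matrix with these vectors as rows and row reduce.
R2 ← R2 + (2)·R1: [0, -24, -14, -10]
2 nonzero rows, so the 2 vectors span a space of dimension 2.
Since 2 = 2, the vectors are linearly independent.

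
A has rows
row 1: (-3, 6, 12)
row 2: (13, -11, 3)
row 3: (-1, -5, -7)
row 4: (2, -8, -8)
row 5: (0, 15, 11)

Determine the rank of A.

3

Row reduce to echelon form.
R2 ← R2 + (13/3)·R1: [0, 15, 55]
R3 ← R3 − (1/3)·R1: [0, -7, -11]
R4 ← R4 + (2/3)·R1: [0, -4, 0]
R3 ← R3 + (7/15)·R2: [0, 0, 44/3]
R4 ← R4 + (4/15)·R2: [0, 0, 44/3]
R5 ← R5 − R2: [0, 0, -44]
R4 ← R4 − R3: [0, 0, 0]
R5 ← R5 + (3)·R3: [0, 0, 0]
Echelon form has 3 nonzero rows, so rank(A) = 3.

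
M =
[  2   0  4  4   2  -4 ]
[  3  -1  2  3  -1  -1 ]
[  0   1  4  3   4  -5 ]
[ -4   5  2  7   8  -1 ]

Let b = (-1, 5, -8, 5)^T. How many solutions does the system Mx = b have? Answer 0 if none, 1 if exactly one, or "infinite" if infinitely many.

0

Row reduce the augmented matrix [M | b].
R2 ← R2 − (3/2)·R1: [0, -1, -4, -3, -4, 5, 13/2]
R4 ← R4 + (2)·R1: [0, 5, 10, 15, 12, -9, 3]
R3 ← R3 + R2: [0, 0, 0, 0, 0, 0, -3/2]
R4 ← R4 + (5)·R2: [0, 0, -10, 0, -8, 16, 71/2]
Swap R3 ↔ R4
The echelon form has 4 nonzero rows; the last pivot sits in the augmented column, so rank(M) = 3 but rank([M|b]) = 4.
Since the ranks differ, the system is inconsistent.
It has no solutions.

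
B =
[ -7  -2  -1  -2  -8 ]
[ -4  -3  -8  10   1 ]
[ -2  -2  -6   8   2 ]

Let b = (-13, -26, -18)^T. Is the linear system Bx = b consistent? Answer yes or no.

yes

Row reduce the augmented matrix [B | b].
R2 ← R2 − (4/7)·R1: [0, -13/7, -52/7, 78/7, 39/7, -130/7]
R3 ← R3 − (2/7)·R1: [0, -10/7, -40/7, 60/7, 30/7, -100/7]
R3 ← R3 − (10/13)·R2: [0, 0, 0, 0, 0, 0]
The echelon form has 2 nonzero rows, and every pivot lies in the first 5 columns, so rank(B) = rank([B|b]) = 2.
The system is consistent.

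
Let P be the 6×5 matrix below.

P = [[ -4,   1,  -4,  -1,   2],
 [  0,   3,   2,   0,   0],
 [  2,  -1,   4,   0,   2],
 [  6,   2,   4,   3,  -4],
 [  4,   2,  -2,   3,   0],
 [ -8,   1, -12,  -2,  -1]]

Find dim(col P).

5

Row reduce to echelon form.
R3 ← R3 + (1/2)·R1: [0, -1/2, 2, -1/2, 3]
R4 ← R4 + (3/2)·R1: [0, 7/2, -2, 3/2, -1]
R5 ← R5 + R1: [0, 3, -6, 2, 2]
R6 ← R6 − (2)·R1: [0, -1, -4, 0, -5]
R3 ← R3 + (1/6)·R2: [0, 0, 7/3, -1/2, 3]
R4 ← R4 − (7/6)·R2: [0, 0, -13/3, 3/2, -1]
R5 ← R5 − R2: [0, 0, -8, 2, 2]
R6 ← R6 + (1/3)·R2: [0, 0, -10/3, 0, -5]
R4 ← R4 + (13/7)·R3: [0, 0, 0, 4/7, 32/7]
R5 ← R5 + (24/7)·R3: [0, 0, 0, 2/7, 86/7]
R6 ← R6 + (10/7)·R3: [0, 0, 0, -5/7, -5/7]
R5 ← R5 − (1/2)·R4: [0, 0, 0, 0, 10]
R6 ← R6 + (5/4)·R4: [0, 0, 0, 0, 5]
R6 ← R6 − (1/2)·R5: [0, 0, 0, 0, 0]
Echelon form has 5 nonzero rows, so rank(P) = 5.
The column space has dimension equal to the rank: 5.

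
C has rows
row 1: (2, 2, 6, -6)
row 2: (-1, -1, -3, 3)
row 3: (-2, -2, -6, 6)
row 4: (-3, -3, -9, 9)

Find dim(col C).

1

Row reduce to echelon form.
R2 ← R2 + (1/2)·R1: [0, 0, 0, 0]
R3 ← R3 + R1: [0, 0, 0, 0]
R4 ← R4 + (3/2)·R1: [0, 0, 0, 0]
Echelon form has 1 nonzero row, so rank(C) = 1.
The column space has dimension equal to the rank: 1.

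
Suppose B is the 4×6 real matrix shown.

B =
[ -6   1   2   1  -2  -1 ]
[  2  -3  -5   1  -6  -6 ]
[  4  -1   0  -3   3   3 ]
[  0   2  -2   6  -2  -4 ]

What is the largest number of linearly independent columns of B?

Row reduce to echelon form.
R2 ← R2 + (1/3)·R1: [0, -8/3, -13/3, 4/3, -20/3, -19/3]
R3 ← R3 + (2/3)·R1: [0, -1/3, 4/3, -7/3, 5/3, 7/3]
R3 ← R3 − (1/8)·R2: [0, 0, 15/8, -5/2, 5/2, 25/8]
R4 ← R4 + (3/4)·R2: [0, 0, -21/4, 7, -7, -35/4]
R4 ← R4 + (14/5)·R3: [0, 0, 0, 0, 0, 0]
Echelon form has 3 nonzero rows, so rank(B) = 3.
The rank gives the maximum number of linearly independent columns: 3.

3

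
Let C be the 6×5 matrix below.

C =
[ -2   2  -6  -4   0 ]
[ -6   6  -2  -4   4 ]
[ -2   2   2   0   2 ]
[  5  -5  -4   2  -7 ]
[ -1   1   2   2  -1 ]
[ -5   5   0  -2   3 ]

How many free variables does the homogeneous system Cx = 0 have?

2

Row reduce to echelon form.
R2 ← R2 − (3)·R1: [0, 0, 16, 8, 4]
R3 ← R3 − R1: [0, 0, 8, 4, 2]
R4 ← R4 + (5/2)·R1: [0, 0, -19, -8, -7]
R5 ← R5 − (1/2)·R1: [0, 0, 5, 4, -1]
R6 ← R6 − (5/2)·R1: [0, 0, 15, 8, 3]
R3 ← R3 − (1/2)·R2: [0, 0, 0, 0, 0]
R4 ← R4 + (19/16)·R2: [0, 0, 0, 3/2, -9/4]
R5 ← R5 − (5/16)·R2: [0, 0, 0, 3/2, -9/4]
R6 ← R6 − (15/16)·R2: [0, 0, 0, 1/2, -3/4]
Swap R3 ↔ R4
R5 ← R5 − R3: [0, 0, 0, 0, 0]
R6 ← R6 − (1/3)·R3: [0, 0, 0, 0, 0]
3 nonzero rows, so rank(C) = 3.
C has 5 columns; by rank–nullity, nullity = 5 − 3 = 2.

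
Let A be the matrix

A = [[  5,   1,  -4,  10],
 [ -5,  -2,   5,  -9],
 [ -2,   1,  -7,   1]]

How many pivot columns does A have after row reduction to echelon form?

3

Row reduce to echelon form.
R2 ← R2 + R1: [0, -1, 1, 1]
R3 ← R3 + (2/5)·R1: [0, 7/5, -43/5, 5]
R3 ← R3 + (7/5)·R2: [0, 0, -36/5, 32/5]
Echelon form has 3 nonzero rows, so rank(A) = 3.
Each nonzero row contributes one pivot column: 3 pivot columns.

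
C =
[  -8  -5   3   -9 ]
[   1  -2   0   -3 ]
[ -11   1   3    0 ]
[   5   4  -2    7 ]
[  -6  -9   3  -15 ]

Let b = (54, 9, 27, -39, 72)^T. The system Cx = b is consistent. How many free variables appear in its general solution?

Row reduce the augmented matrix [C | b].
R2 ← R2 + (1/8)·R1: [0, -21/8, 3/8, -33/8, 63/4]
R3 ← R3 − (11/8)·R1: [0, 63/8, -9/8, 99/8, -189/4]
R4 ← R4 + (5/8)·R1: [0, 7/8, -1/8, 11/8, -21/4]
R5 ← R5 − (3/4)·R1: [0, -21/4, 3/4, -33/4, 63/2]
R3 ← R3 + (3)·R2: [0, 0, 0, 0, 0]
R4 ← R4 + (1/3)·R2: [0, 0, 0, 0, 0]
R5 ← R5 − (2)·R2: [0, 0, 0, 0, 0]
The echelon form has 2 nonzero rows, and every pivot lies in the first 4 columns, so rank(C) = rank([C|b]) = 2.
The system is consistent.
Free variables = (unknowns) − (rank) = 4 − 2 = 2.

2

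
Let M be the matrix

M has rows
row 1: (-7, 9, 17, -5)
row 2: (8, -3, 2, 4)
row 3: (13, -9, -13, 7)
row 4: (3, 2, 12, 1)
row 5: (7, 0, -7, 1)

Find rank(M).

Row reduce to echelon form.
R2 ← R2 + (8/7)·R1: [0, 51/7, 150/7, -12/7]
R3 ← R3 + (13/7)·R1: [0, 54/7, 130/7, -16/7]
R4 ← R4 + (3/7)·R1: [0, 41/7, 135/7, -8/7]
R5 ← R5 + R1: [0, 9, 10, -4]
R3 ← R3 − (18/17)·R2: [0, 0, -70/17, -8/17]
R4 ← R4 − (41/51)·R2: [0, 0, 35/17, 4/17]
R5 ← R5 − (21/17)·R2: [0, 0, -280/17, -32/17]
R4 ← R4 + (1/2)·R3: [0, 0, 0, 0]
R5 ← R5 − (4)·R3: [0, 0, 0, 0]
Echelon form has 3 nonzero rows, so rank(M) = 3.

3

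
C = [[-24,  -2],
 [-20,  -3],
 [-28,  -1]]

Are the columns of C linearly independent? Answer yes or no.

Row reduce C to echelon form.
R2 ← R2 − (5/6)·R1: [0, -4/3]
R3 ← R3 − (7/6)·R1: [0, 4/3]
R3 ← R3 + R2: [0, 0]
2 pivots among 2 columns.
Every column is a pivot column, so the columns are linearly independent.

yes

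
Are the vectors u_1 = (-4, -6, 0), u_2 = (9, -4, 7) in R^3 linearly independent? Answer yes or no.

Form the matrix with these vectors as rows and row reduce.
R2 ← R2 + (9/4)·R1: [0, -35/2, 7]
2 nonzero rows, so the 2 vectors span a space of dimension 2.
Since 2 = 2, the vectors are linearly independent.

yes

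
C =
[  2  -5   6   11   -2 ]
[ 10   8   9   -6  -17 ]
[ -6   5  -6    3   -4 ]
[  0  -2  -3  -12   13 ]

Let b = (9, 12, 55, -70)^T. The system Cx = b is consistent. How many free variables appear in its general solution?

1

Row reduce the augmented matrix [C | b].
R2 ← R2 − (5)·R1: [0, 33, -21, -61, -7, -33]
R3 ← R3 + (3)·R1: [0, -10, 12, 36, -10, 82]
R3 ← R3 + (10/33)·R2: [0, 0, 62/11, 578/33, -400/33, 72]
R4 ← R4 + (2/33)·R2: [0, 0, -47/11, -518/33, 415/33, -72]
R4 ← R4 + (47/62)·R3: [0, 0, 0, -75/31, 105/31, -540/31]
The echelon form has 4 nonzero rows, and every pivot lies in the first 5 columns, so rank(C) = rank([C|b]) = 4.
The system is consistent.
Free variables = (unknowns) − (rank) = 5 − 4 = 1.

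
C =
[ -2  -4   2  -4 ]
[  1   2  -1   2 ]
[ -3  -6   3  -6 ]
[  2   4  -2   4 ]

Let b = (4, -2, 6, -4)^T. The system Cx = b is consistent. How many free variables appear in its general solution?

Row reduce the augmented matrix [C | b].
R2 ← R2 + (1/2)·R1: [0, 0, 0, 0, 0]
R3 ← R3 − (3/2)·R1: [0, 0, 0, 0, 0]
R4 ← R4 + R1: [0, 0, 0, 0, 0]
The echelon form has 1 nonzero rows, and every pivot lies in the first 4 columns, so rank(C) = rank([C|b]) = 1.
The system is consistent.
Free variables = (unknowns) − (rank) = 4 − 1 = 3.

3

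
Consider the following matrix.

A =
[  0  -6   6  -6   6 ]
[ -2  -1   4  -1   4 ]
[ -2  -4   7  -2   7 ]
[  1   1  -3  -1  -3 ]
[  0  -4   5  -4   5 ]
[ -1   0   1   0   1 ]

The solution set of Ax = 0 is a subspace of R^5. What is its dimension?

1

Row reduce to echelon form.
Swap R1 ↔ R2
R3 ← R3 − R1: [0, -3, 3, -1, 3]
R4 ← R4 + (1/2)·R1: [0, 1/2, -1, -3/2, -1]
R6 ← R6 − (1/2)·R1: [0, 1/2, -1, 1/2, -1]
R3 ← R3 − (1/2)·R2: [0, 0, 0, 2, 0]
R4 ← R4 + (1/12)·R2: [0, 0, -1/2, -2, -1/2]
R5 ← R5 − (2/3)·R2: [0, 0, 1, 0, 1]
R6 ← R6 + (1/12)·R2: [0, 0, -1/2, 0, -1/2]
Swap R3 ↔ R4
R5 ← R5 + (2)·R3: [0, 0, 0, -4, 0]
R6 ← R6 − R3: [0, 0, 0, 2, 0]
R5 ← R5 + (2)·R4: [0, 0, 0, 0, 0]
R6 ← R6 − R4: [0, 0, 0, 0, 0]
4 nonzero rows, so rank(A) = 4.
A has 5 columns; by rank–nullity, nullity = 5 − 4 = 1.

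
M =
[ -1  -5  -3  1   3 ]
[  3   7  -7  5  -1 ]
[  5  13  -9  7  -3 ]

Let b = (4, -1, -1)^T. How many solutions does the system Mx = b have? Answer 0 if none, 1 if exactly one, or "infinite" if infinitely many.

0

Row reduce the augmented matrix [M | b].
R2 ← R2 + (3)·R1: [0, -8, -16, 8, 8, 11]
R3 ← R3 + (5)·R1: [0, -12, -24, 12, 12, 19]
R3 ← R3 − (3/2)·R2: [0, 0, 0, 0, 0, 5/2]
The echelon form has 3 nonzero rows; the last pivot sits in the augmented column, so rank(M) = 2 but rank([M|b]) = 3.
Since the ranks differ, the system is inconsistent.
It has no solutions.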